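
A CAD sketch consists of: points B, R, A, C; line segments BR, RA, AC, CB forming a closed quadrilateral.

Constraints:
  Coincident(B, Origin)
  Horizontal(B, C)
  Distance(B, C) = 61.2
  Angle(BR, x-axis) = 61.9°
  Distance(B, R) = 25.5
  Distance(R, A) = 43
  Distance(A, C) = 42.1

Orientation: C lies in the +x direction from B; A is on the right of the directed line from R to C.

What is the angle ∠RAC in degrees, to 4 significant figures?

78.92°

Checks: BR at 61.90° ✓; |RA| = 43.00 ✓; |AC| = 42.10 ✓.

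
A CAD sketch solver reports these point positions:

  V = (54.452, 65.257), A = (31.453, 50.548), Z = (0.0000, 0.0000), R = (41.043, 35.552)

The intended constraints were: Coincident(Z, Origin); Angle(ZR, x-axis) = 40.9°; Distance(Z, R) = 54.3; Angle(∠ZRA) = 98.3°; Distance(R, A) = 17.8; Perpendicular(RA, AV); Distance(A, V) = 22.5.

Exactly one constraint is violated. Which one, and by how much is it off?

Distance(A, V) = 22.5 — off by 4.80.

Z = (0.00, 0.00) ✓; ZR at 40.90° ✓; |ZR| = 54.30 ✓; ∠ZRA = 98.30° ✓; |RA| = 17.80 ✓; ∠(RA, AV) = 90.00° ✓; |AV| = 27.30 ✗.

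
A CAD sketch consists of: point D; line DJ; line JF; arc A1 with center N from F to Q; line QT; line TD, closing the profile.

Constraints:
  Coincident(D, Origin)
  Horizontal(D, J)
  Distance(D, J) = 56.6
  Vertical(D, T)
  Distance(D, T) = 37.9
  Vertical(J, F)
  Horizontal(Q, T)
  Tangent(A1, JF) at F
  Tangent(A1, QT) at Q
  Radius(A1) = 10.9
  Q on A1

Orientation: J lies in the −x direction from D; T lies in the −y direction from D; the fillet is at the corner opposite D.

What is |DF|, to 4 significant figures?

62.71

The virtual corner opposite D is at (-56.60, -37.90). A1 meets JF tangentially, so NF is at right angles to JF and tangency of A1 to QT means the radius NQ is perpendicular to QT, with radius 10.9, so the center N sits 10.9 in from both sides at N = (-45.70, -27.00). That places the tangent points at F = (-56.60, -27.00) on JF and Q = (-45.70, -37.90) on QT. Then |DF| = |F − D| = 62.71.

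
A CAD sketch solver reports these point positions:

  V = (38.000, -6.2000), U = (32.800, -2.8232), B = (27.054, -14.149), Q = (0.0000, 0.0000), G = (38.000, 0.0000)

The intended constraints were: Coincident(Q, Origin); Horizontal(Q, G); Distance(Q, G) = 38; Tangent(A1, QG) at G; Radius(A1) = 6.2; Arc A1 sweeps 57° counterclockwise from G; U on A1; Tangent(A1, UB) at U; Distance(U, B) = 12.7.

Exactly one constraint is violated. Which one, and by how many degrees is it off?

Tangent(A1, UB) at U — off by 6.10°.

Q = (0.00, 0.00) ✓; Q.y = 0.00, G.y = 0.00 ✓; |QG| = 38.00 ✓; ∠(VG, GQ) = 90.00° ✓; |VG| = 6.200 ✓; bearing(V→U) − bearing(V→G) = 57.00° ✓; |VU| = 6.200 ✓; ∠(VU, UB) = 83.90° ✗; |UB| = 12.70 ✓.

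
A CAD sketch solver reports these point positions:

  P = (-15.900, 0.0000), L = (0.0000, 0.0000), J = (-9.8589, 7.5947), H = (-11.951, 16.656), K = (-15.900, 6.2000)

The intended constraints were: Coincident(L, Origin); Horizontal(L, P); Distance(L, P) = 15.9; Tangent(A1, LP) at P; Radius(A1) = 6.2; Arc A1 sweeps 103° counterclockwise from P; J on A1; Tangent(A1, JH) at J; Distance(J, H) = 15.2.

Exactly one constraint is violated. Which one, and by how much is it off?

Distance(J, H) = 15.2 — off by 5.90.

L = (0.00, 0.00) ✓; L.y = 0.00, P.y = 0.00 ✓; |LP| = 15.90 ✓; ∠(KP, PL) = 90.00° ✓; |KP| = 6.200 ✓; bearing(K→J) − bearing(K→P) = 103.0° ✓; |KJ| = 6.200 ✓; ∠(KJ, JH) = 90.00° ✓; |JH| = 9.300 ✗.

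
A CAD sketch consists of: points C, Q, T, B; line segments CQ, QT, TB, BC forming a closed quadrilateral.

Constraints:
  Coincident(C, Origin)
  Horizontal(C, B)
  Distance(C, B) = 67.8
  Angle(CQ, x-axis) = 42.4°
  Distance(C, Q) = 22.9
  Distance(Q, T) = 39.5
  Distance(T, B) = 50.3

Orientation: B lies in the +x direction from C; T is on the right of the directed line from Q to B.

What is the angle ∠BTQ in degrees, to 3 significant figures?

71.5°

C is at the origin; CB is horizontal with |CB| = 67.8 and B in +x, so B = (67.8, 0). CQ runs at 42.4° with |CQ| = 22.9, so Q = (16.9, 15.4). T is determined by |QT| = 39.5 and |TB| = 50.3 together: it lies at the intersection of circle(Q, 39.5) and circle(B, 50.3). With |QB| = 53.2, the foot of the radical line on QB is 17.5 from Q and the perpendicular offset is √(39.5² − 17.5²) = 35.4. Taking the right-of-QB solution: T = (23.3, -23.5).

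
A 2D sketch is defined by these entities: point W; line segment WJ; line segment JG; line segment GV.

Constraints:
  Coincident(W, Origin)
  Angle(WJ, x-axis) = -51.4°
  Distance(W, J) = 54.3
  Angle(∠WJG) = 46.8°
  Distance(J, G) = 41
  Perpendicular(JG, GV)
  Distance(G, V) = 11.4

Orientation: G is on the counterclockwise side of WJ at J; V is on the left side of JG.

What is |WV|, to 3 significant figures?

28.4

∠WJG = 46.8°, so JG runs at -51.4° + (180° − 46.8°) = 81.8° from the x-axis; with |JG| = 41.0, G = J + 41.0·(cos 81.8°, sin 81.8°) = (39.7, -1.86). JG is perpendicular to GV; with |GV| = 11.4 on the left of JG, V = G + 11.4·(-0.990, 0.143) = (28.4, -0.230). Then |WV| = |V − W| = 28.4.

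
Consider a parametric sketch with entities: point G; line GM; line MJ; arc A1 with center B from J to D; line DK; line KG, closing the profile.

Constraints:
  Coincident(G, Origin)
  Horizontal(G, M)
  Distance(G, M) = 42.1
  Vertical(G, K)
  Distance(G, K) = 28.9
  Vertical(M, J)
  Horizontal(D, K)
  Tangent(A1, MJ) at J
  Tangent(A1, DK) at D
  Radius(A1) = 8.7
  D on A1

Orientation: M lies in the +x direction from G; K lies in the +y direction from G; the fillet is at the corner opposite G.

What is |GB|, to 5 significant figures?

39.033

G is at the origin; GM is horizontal with |GM| = 42.1 and M on the +x side, so M = (42.100, 0.0000). GK is vertical with |GK| = 28.9 and K on the +y side, so K = (0.0000, 28.900). The virtual corner opposite G is at (42.100, 28.900). Tangency of A1 to MJ means the radius BJ is perpendicular to MJ and tangency of A1 to DK means the radius BD is perpendicular to DK, with radius 8.7, so the center B sits 8.7 in from both sides at B = (33.400, 20.200). Then |GB| = |B − G| = 39.033.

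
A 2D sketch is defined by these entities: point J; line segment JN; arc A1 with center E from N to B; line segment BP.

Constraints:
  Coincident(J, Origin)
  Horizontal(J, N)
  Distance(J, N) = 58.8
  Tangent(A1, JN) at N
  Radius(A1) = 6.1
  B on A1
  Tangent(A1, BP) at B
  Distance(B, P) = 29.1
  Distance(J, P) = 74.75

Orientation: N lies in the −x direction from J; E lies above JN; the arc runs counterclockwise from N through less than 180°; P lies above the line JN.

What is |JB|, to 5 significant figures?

54.036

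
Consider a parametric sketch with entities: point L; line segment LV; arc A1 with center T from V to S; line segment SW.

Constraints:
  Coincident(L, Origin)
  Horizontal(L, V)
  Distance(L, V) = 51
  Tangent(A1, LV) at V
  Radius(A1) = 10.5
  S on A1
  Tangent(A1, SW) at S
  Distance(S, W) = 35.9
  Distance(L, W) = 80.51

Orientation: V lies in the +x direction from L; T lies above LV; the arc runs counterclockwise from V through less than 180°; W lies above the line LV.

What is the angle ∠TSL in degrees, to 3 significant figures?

17.7°

L is at the origin; L and V share the same y with |LV| = 51.0 and V on the +x side, so V = (51.0, 0.00). A1 meets LV tangentially, so TV is at right angles to LV, so T = V + (0, 10.5) = (51.0, 10.5). Since TS ⟂ SW (tangency), |TW| = √(10.5² + 35.9²) = 37.4 regardless of where S sits on A1. So W lies on both circle(L, 80.51) and circle(T, 37.4); the above-LV intersection is W = (67.3, 44.2). S is the foot of the tangent from W: S = (61.4, 8.75).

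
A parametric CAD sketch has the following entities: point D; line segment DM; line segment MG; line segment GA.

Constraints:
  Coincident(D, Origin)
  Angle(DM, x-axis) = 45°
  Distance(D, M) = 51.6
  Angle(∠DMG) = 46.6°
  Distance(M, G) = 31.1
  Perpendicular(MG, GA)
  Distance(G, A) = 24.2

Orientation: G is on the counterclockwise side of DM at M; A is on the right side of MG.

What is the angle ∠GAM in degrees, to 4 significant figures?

52.11°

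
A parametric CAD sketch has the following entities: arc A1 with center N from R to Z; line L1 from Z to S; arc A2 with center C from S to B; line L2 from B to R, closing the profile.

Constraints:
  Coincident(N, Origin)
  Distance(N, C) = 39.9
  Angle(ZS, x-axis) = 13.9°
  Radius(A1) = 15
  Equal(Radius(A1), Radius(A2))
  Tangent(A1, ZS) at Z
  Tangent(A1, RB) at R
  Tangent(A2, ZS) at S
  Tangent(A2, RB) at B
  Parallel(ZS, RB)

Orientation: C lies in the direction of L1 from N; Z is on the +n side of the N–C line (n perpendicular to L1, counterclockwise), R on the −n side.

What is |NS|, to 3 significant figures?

42.6

The slot axis is L1's direction at 13.9°, so u = (cos 13.9°, sin 13.9°) = (0.971, 0.240) and n = (−sin 13.9°, cos 13.9°) = (-0.240, 0.971). N is at the origin and C lies 39.9 along u from N, so C = 39.9·u = (38.7, 9.59). Tangency of A1 to both parallel lines with radius 15.0 puts Z and R at N ± 15.0·n: Z = (-3.60, 14.6), R = (3.60, -14.6). Equal radii place S and B the same way about C: S = C + 15.0·n = (35.1, 24.1), B = C − 15.0·n = (42.3, -4.98). Then |NS| = |S − N| = 42.6.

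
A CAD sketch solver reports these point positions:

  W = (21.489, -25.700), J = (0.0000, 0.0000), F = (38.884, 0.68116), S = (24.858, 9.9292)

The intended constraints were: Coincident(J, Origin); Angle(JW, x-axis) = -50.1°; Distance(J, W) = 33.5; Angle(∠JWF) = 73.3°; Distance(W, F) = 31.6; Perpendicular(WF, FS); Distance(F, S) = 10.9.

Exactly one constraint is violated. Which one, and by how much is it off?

Distance(F, S) = 10.9 — off by 5.90.

J = (0.00, 0.00) ✓; JW at -50.10° ✓; |JW| = 33.50 ✓; ∠JWF = 73.30° ✓; |WF| = 31.60 ✓; ∠(WF, FS) = 90.00° ✓; |FS| = 16.80 ✗.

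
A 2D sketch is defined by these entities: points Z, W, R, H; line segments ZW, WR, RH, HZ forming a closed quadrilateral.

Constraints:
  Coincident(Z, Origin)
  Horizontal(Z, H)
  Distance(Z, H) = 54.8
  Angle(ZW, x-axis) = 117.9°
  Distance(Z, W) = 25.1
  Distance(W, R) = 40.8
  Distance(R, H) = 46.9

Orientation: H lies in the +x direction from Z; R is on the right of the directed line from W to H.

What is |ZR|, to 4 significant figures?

15.83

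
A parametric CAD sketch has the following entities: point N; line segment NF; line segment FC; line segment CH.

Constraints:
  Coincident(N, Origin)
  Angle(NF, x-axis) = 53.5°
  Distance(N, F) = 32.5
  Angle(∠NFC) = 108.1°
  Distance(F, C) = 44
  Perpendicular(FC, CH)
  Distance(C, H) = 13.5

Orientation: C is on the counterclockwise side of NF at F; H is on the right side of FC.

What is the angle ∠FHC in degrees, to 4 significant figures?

72.94°

N is at the origin; NF runs at 53.5° with length 32.5, so F = 32.5·(cos 53.5°, sin 53.5°) = (19.33, 26.13). ∠NFC = 108.1°, so FC runs at 53.5° + (180° − 108.1°) = 125.4° from the x-axis; with |FC| = 44.0, C = F + 44.0·(cos 125.4°, sin 125.4°) = (-6.157, 61.99). FC is perpendicular to CH; with |CH| = 13.5 on the right of FC, H = C + 13.5·(0.8151, 0.5793) = (4.848, 69.81). Then cos ∠FHC = HF·HC / (|HF||HC|), giving 72.94°.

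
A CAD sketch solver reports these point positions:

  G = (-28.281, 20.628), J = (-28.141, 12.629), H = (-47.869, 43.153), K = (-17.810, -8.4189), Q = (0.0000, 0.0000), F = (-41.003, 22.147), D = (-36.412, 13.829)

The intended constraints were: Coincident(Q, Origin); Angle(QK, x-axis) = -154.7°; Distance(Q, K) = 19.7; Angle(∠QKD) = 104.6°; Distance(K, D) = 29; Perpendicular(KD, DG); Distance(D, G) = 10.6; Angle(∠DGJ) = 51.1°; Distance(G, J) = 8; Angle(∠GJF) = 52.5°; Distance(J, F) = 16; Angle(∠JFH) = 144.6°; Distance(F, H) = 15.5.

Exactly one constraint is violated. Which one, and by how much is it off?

Distance(F, H) = 15.5 — off by 6.60.

Q = (0.00, 0.00) ✓; QK at -154.7° ✓; |QK| = 19.70 ✓; ∠QKD = 104.6° ✓; |KD| = 29.00 ✓; ∠(KD, DG) = 90.00° ✓; |DG| = 10.60 ✓; ∠DGJ = 51.10° ✓; |GJ| = 8.000 ✓; ∠GJF = 52.50° ✓; |JF| = 16.00 ✓; ∠JFH = 144.6° ✓; |FH| = 22.10 ✗.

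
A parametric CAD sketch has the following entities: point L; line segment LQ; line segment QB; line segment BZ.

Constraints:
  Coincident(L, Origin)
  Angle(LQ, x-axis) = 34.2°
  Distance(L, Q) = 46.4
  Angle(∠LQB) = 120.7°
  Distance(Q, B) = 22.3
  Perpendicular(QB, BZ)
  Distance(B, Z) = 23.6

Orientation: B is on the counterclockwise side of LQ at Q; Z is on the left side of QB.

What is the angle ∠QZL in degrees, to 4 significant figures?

66.14°

L is at the origin; LQ runs at 34.2° with length 46.4, so Q = 46.4·(cos 34.2°, sin 34.2°) = (38.38, 26.08). ∠LQB = 120.7°, so QB runs at 34.2° + (180° − 120.7°) = 93.50° from the x-axis; with |QB| = 22.3, B = Q + 22.3·(cos 93.50°, sin 93.50°) = (37.02, 48.34). The perpendicularity gives BZ at right angles to QB; with |BZ| = 23.6 on the left of QB, Z = B + 23.6·(-0.9981, -0.06105) = (13.46, 46.90). Then cos ∠QZL = ZQ·ZL / (|ZQ||ZL|), giving 66.14°.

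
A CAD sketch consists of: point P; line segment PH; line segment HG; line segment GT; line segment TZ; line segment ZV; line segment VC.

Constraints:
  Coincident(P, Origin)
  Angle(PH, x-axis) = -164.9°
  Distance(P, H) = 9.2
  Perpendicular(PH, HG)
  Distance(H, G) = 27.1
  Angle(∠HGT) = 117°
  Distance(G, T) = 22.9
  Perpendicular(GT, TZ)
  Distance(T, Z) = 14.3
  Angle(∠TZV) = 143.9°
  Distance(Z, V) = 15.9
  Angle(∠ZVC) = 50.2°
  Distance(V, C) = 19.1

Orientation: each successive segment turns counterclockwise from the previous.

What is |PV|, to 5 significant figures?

17.677

P is at the origin; PH runs at -164.9° with length 9.2, so H = (-8.8823, -2.3966). PH is perpendicular to HG, so HG runs at -74.900°; with |HG| = 27.1, G = (-1.8227, -28.561). ∠HGT = 117.0° gives GT at -11.900° from the x-axis; with |GT| = 22.9, T = (20.585, -33.283). The perpendicularity gives TZ at right angles to GT, so TZ runs at 78.100°; with |TZ| = 14.3, Z = (23.534, -19.290). ∠TZV = 143.9° gives ZV at 114.20° from the x-axis; with |ZV| = 15.9, V = (17.016, -4.7876). Then |PV| = |V − P| = 17.677.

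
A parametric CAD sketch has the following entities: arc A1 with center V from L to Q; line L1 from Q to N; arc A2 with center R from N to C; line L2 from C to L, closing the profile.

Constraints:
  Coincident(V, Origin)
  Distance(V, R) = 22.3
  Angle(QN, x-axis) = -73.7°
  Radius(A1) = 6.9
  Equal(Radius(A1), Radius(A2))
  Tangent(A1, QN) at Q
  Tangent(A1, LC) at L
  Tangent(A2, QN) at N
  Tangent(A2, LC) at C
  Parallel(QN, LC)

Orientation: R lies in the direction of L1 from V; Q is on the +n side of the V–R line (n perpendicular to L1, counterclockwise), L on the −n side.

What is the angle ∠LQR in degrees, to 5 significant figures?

72.807°

The slot axis is L1's direction at -73.7°, so u = (cos -73.7°, sin -73.7°) = (0.28067, -0.95981) and n = (−sin -73.7°, cos -73.7°) = (0.95981, 0.28067). V is at the origin and R lies 22.3 along u from V, so R = 22.3·u = (6.2589, -21.404). Tangency of A1 to both parallel lines with radius 6.9 puts Q and L at V ± 6.9·n: Q = (6.6227, 1.9366), L = (-6.6227, -1.9366). Then cos ∠LQR = QL·QR / (|QL||QR|), giving 72.807°.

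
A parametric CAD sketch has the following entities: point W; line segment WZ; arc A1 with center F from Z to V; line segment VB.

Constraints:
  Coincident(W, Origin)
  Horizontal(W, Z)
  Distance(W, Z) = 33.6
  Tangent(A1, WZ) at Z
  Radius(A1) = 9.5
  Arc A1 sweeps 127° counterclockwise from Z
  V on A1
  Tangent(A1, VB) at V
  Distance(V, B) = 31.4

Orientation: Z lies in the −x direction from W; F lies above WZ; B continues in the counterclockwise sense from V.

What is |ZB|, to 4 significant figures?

41.85

On A1, Z sits at bearing -90° from F; a 127° counterclockwise sweep puts V at bearing 37°, so V = F + 9.5·(cos 37°, sin 37°) = (-26.01, 15.22). The tangent condition forces FV to be normal to VB, so VB runs along (−sin 37°, cos 37°); with |VB| = 31.4, B = (-44.91, 40.29). Then |ZB| = |B − Z| = 41.85.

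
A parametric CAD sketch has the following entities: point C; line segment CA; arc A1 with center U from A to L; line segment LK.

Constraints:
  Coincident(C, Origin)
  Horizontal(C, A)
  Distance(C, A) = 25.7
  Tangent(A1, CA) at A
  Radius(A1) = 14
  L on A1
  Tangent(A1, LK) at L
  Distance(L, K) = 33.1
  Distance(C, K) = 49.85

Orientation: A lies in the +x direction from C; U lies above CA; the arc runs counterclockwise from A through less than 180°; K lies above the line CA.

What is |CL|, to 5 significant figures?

42.995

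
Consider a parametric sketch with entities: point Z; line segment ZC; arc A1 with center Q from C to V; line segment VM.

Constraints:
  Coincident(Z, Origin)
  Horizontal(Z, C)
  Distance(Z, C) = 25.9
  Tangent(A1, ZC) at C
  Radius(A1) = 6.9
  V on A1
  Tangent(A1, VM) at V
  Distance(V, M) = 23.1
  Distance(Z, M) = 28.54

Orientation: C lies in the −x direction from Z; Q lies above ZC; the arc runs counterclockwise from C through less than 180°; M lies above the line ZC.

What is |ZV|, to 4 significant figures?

19.94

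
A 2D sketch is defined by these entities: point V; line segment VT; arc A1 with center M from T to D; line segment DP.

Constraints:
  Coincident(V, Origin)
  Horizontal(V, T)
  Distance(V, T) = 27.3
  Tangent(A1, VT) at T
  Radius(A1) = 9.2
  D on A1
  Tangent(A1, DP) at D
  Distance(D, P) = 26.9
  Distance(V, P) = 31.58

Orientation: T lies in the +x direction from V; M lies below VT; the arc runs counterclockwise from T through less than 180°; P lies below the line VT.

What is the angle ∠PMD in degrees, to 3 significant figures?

71.1°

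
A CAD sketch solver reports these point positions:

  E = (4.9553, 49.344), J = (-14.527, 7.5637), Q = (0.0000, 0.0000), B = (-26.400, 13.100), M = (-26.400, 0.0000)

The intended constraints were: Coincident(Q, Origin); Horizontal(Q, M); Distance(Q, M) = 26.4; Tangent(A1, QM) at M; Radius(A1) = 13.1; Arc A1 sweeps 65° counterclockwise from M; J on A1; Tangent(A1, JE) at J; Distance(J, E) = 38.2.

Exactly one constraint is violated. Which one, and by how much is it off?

Distance(J, E) = 38.2 — off by 7.90.

Q = (0.00, 0.00) ✓; Q.y = 0.00, M.y = 0.00 ✓; |QM| = 26.40 ✓; ∠(BM, MQ) = 90.00° ✓; |BM| = 13.10 ✓; bearing(B→J) − bearing(B→M) = 65.00° ✓; |BJ| = 13.10 ✓; ∠(BJ, JE) = 90.00° ✓; |JE| = 46.10 ✗.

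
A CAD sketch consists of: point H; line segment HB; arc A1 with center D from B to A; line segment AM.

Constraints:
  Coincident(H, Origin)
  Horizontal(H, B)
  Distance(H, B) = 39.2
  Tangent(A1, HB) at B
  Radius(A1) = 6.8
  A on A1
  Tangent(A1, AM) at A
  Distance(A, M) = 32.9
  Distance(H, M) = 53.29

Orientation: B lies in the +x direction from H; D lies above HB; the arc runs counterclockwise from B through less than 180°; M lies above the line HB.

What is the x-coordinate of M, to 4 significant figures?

35.05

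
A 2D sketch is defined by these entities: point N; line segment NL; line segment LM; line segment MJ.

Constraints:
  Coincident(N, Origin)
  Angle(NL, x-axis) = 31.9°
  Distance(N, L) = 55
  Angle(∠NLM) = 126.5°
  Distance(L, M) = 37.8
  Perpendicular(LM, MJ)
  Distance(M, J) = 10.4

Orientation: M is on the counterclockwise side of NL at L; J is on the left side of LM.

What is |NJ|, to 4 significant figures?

78.20

N is at the origin; NL runs at 31.9° with length 55.0, so L = 55.0·(cos 31.9°, sin 31.9°) = (46.69, 29.06). ∠NLM = 126.5°, so LM runs at 31.9° + (180° − 126.5°) = 85.40° from the x-axis; with |LM| = 37.8, M = L + 37.8·(cos 85.40°, sin 85.40°) = (49.72, 66.74). LM is perpendicular to MJ; with |MJ| = 10.4 on the left of LM, J = M + 10.4·(-0.9968, 0.08020) = (39.36, 67.58). Then |NJ| = |J − N| = 78.20.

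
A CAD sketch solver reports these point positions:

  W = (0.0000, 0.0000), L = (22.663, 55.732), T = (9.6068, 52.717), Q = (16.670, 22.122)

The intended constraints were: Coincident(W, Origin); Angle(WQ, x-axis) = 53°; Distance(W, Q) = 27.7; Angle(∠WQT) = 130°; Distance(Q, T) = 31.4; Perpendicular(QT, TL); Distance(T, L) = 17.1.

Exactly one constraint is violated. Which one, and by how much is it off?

Distance(T, L) = 17.1 — off by 3.70.

W = (0.00, 0.00) ✓; WQ at 53.00° ✓; |WQ| = 27.70 ✓; ∠WQT = 130.0° ✓; |QT| = 31.40 ✓; ∠(QT, TL) = 90.00° ✓; |TL| = 13.40 ✗.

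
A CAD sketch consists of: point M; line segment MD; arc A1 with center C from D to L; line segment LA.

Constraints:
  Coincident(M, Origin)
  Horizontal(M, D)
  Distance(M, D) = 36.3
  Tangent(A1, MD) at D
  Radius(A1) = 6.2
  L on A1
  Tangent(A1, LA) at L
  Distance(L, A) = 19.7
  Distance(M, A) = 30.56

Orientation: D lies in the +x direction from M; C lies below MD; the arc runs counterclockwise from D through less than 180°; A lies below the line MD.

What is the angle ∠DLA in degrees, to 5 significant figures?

148.07°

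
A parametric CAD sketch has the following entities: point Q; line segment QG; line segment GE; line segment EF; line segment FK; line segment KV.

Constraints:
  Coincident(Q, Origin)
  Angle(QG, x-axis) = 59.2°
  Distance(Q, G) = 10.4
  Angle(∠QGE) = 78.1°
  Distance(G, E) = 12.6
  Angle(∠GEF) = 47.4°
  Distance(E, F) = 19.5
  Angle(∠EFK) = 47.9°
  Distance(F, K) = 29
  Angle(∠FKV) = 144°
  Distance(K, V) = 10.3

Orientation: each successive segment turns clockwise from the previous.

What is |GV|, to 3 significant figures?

23.5

∠EFK = 47.9° gives FK at 52.6° from the x-axis; with |FK| = 29.0, K = (12.8, 21.8). ∠FKV = 144.0° gives KV at 16.6° from the x-axis; with |KV| = 10.3, V = (22.6, 24.8). Then |GV| = |V − G| = 23.5.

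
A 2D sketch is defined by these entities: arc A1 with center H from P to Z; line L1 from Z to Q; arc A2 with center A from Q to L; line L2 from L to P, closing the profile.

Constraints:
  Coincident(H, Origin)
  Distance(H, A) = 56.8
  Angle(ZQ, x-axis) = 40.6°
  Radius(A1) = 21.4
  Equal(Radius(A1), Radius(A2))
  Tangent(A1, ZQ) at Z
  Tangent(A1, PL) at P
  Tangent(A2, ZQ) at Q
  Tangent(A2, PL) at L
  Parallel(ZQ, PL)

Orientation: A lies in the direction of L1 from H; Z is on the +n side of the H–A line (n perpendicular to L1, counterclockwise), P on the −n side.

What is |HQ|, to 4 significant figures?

60.70

The slot axis is L1's direction at 40.6°, so u = (cos 40.6°, sin 40.6°) = (0.7593, 0.6508) and n = (−sin 40.6°, cos 40.6°) = (-0.6508, 0.7593). H is at the origin and A lies 56.8 along u from H, so A = 56.8·u = (43.13, 36.96). Tangency of A1 to both parallel lines with radius 21.4 puts Z and P at H ± 21.4·n: Z = (-13.93, 16.25), P = (13.93, -16.25). Equal radii place Q and L the same way about A: Q = A + 21.4·n = (29.20, 53.21), L = A − 21.4·n = (57.05, 20.72). Then |HQ| = |Q − H| = 60.70.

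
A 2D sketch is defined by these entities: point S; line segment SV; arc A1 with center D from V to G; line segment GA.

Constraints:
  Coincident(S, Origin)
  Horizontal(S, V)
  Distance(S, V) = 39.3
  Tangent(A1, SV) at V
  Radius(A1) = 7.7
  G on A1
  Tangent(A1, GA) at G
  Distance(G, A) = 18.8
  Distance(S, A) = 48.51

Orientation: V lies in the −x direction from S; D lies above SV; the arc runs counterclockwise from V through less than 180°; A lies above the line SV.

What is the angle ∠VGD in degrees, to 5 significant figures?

33.435°

Checks: ∠(DV, VS) = 90.00° ✓; |DV| = 7.700 ✓; |DG| = 7.700 ✓; ∠(DG, GA) = 90.00° ✓; |GA| = 18.80 ✓; |SA| = 48.51 ✓.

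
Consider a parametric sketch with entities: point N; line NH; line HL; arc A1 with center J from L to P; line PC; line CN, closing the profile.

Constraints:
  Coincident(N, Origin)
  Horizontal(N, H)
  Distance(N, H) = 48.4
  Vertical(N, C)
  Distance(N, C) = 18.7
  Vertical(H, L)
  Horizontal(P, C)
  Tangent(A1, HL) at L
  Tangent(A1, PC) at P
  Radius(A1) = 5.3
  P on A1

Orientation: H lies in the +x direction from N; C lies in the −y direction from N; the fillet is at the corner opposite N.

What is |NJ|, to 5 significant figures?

45.135

N is at the origin; NH is horizontal with |NH| = 48.4 and H on the +x side, so H = (48.400, 0.0000). NC is vertical with |NC| = 18.7 and C on the −y side, so C = (0.0000, -18.700). The virtual corner opposite N is at (48.400, -18.700). Tangency of A1 to HL means the radius JL is perpendicular to HL and since A1 is tangent to PC there, JP ⟂ PC, with radius 5.3, so the center J sits 5.3 in from both sides at J = (43.100, -13.400). Then |NJ| = |J − N| = 45.135.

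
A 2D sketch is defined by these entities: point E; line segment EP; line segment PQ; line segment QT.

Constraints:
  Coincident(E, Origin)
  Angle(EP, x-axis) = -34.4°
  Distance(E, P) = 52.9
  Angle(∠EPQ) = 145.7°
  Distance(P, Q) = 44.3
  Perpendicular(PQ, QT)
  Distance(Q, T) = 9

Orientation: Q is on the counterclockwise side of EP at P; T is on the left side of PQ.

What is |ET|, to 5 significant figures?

90.428

E is at the origin; EP runs at -34.4° with length 52.9, so P = 52.9·(cos -34.4°, sin -34.4°) = (43.649, -29.887). ∠EPQ = 145.7°, so PQ runs at -34.4° + (180° − 145.7°) = -0.10000° from the x-axis; with |PQ| = 44.3, Q = P + 44.3·(cos -0.10000°, sin -0.10000°) = (87.948, -29.964). PQ is perpendicular to QT; with |QT| = 9.0 on the left of PQ, T = Q + 9.0·(0.0017453, 1.0000) = (87.964, -20.964). Then |ET| = |T − E| = 90.428.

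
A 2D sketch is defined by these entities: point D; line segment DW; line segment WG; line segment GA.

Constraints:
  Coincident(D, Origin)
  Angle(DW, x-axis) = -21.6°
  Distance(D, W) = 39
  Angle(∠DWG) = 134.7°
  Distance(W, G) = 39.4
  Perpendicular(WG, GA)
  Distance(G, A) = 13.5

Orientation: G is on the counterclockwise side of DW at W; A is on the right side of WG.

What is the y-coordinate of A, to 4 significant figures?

-10.88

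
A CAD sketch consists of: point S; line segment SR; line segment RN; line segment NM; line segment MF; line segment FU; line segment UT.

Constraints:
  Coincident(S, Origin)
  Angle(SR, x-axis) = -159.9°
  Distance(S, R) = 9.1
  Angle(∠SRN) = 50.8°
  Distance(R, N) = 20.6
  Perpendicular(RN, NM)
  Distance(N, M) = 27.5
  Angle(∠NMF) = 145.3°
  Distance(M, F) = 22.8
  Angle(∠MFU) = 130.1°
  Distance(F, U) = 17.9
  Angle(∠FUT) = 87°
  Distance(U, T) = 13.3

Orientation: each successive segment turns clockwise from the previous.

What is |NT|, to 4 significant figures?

46.73

S is at the origin; SR runs at -159.9° with length 9.1, so R = (-8.546, -3.127). ∠SRN = 50.8° gives RN at 70.90° from the x-axis; with |RN| = 20.6, N = (-1.805, 16.34). RN is perpendicular to NM, so NM runs at -19.10°; with |NM| = 27.5, M = (24.18, 7.340). ∠NMF = 145.3° gives MF at -53.80° from the x-axis; with |MF| = 22.8, F = (37.65, -11.06). ∠MFU = 130.1° gives FU at -103.7° from the x-axis; with |FU| = 17.9, U = (33.41, -28.45). ∠FUT = 87.0° gives UT at 163.3° from the x-axis; with |UT| = 13.3, T = (20.67, -24.63). Then |NT| = |T − N| = 46.73.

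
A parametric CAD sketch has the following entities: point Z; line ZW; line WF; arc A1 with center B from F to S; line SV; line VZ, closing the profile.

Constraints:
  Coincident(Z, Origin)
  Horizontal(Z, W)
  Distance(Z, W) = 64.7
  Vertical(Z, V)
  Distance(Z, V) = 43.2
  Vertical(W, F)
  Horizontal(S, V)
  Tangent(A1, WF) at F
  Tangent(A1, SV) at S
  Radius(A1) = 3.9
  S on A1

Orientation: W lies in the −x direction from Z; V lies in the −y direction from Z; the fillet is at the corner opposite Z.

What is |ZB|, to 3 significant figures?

72.4

ZV is vertical with |ZV| = 43.2 and V on the −y side, so V = (0.00, -43.2). The virtual corner opposite Z is at (-64.7, -43.2). The tangent condition forces BF to be normal to WF and since A1 is tangent to SV there, BS ⟂ SV, with radius 3.9, so the center B sits 3.9 in from both sides at B = (-60.8, -39.3). Then |ZB| = |B − Z| = 72.4.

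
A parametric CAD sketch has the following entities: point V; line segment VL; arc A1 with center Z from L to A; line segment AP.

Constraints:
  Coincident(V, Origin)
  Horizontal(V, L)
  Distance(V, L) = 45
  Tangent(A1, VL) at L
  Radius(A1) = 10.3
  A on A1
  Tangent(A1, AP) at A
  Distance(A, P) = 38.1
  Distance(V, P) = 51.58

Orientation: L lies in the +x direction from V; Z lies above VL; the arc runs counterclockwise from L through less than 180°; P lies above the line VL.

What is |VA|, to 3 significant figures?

55.2

Checks: ∠(ZL, LV) = 90.00° ✓; |ZL| = 10.30 ✓; |ZA| = 10.30 ✓; ∠(ZA, AP) = 90.00° ✓; |AP| = 38.10 ✓; |VP| = 51.58 ✓.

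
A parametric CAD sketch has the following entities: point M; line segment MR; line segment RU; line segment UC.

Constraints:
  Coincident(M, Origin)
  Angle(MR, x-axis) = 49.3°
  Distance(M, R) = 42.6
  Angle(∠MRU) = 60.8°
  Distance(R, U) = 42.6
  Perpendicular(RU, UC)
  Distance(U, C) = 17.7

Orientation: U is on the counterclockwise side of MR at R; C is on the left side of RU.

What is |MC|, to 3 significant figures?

29.3

∠MRU = 60.8°, so RU runs at 49.3° + (180° − 60.8°) = 168° from the x-axis; with |RU| = 42.6, U = R + 42.6·(cos 168°, sin 168°) = (-14.0, 40.8). The perpendicularity gives UC at right angles to RU; with |UC| = 17.7 on the left of RU, C = U + 17.7·(-0.199, -0.980) = (-17.5, 23.4). Then |MC| = |C − M| = 29.3.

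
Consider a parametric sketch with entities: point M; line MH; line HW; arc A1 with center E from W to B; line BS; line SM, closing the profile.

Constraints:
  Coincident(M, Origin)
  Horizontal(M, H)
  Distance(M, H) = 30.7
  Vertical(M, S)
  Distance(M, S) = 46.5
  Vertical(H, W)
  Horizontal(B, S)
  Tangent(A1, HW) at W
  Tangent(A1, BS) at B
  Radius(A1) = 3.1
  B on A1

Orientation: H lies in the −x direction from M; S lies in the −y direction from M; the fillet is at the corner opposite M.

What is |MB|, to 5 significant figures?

54.074

M is at the origin; MH is horizontal with |MH| = 30.7 and H on the −x side, so H = (-30.700, 0.0000). MS is vertical with |MS| = 46.5 and S on the −y side, so S = (0.0000, -46.500). The virtual corner opposite M is at (-30.700, -46.500). A1 meets HW tangentially, so EW is at right angles to HW and A1 meets BS tangentially, so EB is at right angles to BS, with radius 3.1, so the center E sits 3.1 in from both sides at E = (-27.600, -43.400). That places the tangent points at W = (-30.700, -43.400) on HW and B = (-27.600, -46.500) on BS. Then |MB| = |B − M| = 54.074.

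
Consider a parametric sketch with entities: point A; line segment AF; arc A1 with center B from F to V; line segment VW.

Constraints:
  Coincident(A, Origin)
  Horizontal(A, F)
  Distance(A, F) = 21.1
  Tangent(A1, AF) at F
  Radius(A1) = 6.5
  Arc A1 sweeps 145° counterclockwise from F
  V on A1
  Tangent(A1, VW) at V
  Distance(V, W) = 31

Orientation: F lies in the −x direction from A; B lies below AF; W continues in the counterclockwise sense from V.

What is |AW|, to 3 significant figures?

29.6

A is at the origin; A and F share the same y with |AF| = 21.1 and F on the −x side, so F = (-21.1, 0.00). The tangent condition forces BF to be normal to AF, so B = F + (0, -6.5) = (-21.1, -6.50). On A1, F sits at bearing 90° from B; a 145° counterclockwise sweep puts V at bearing 235°, so V = B + 6.5·(cos 235°, sin 235°) = (-24.8, -11.8). Since A1 is tangent to VW there, BV ⟂ VW, so VW runs along (−sin 235°, cos 235°); with |VW| = 31.0, W = (0.565, -29.6). Then |AW| = |W − A| = 29.6.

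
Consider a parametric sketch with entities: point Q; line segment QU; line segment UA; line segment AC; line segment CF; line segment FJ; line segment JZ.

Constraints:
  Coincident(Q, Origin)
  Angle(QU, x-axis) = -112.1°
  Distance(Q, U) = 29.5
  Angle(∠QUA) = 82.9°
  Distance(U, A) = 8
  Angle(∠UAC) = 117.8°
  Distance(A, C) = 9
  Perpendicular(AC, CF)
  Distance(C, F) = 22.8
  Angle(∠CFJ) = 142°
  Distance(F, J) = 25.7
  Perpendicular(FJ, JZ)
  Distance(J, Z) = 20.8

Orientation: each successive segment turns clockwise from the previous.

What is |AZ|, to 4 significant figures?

38.13

Q is at the origin; QU runs at -112.1° with length 29.5, so U = (-11.10, -27.33). ∠QUA = 82.9° gives UA at 150.8° from the x-axis; with |UA| = 8.0, A = (-18.08, -23.43). ∠UAC = 117.8° gives AC at 88.60° from the x-axis; with |AC| = 9.0, C = (-17.86, -14.43). The perpendicularity gives CF at right angles to AC, so CF runs at -1.400°; with |CF| = 22.8, F = (4.931, -14.99). ∠CFJ = 142.0° gives FJ at -39.40° from the x-axis; with |FJ| = 25.7, J = (24.79, -31.30). The perpendicularity gives JZ at right angles to FJ, so JZ runs at -129.4°; with |JZ| = 20.8, Z = (11.59, -47.37). Then |AZ| = |Z − A| = 38.13.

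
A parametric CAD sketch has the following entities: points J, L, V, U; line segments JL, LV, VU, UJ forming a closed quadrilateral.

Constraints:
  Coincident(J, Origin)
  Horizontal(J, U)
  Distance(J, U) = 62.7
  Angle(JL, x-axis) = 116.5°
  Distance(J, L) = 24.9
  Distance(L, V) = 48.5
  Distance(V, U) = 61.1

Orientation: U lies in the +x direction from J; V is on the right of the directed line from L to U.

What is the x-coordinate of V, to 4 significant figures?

6.116

J is at the origin; J and U share the same y with |JU| = 62.7 and U in +x, so U = (62.7, 0). JL runs at 116.5° with |JL| = 24.9, so L = (-11.11, 22.28). V is determined by |LV| = 48.5 and |VU| = 61.1 together: it lies at the intersection of circle(L, 48.5) and circle(U, 61.1). With |LU| = 77.10, the foot of the radical line on LU is 29.59 from L and the perpendicular offset is √(48.5² − 29.59²) = 38.42. Taking the right-of-LU solution: V = (6.116, -23.05).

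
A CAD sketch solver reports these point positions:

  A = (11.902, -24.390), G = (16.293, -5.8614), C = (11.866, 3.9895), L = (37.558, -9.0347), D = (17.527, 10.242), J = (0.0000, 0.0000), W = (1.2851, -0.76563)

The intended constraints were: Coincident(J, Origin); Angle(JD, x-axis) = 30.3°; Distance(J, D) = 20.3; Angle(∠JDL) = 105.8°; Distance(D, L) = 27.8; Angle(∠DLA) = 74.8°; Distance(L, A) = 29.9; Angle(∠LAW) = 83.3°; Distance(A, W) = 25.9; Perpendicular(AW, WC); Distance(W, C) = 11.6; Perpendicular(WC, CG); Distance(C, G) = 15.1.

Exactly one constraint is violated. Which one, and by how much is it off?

Distance(C, G) = 15.1 — off by 4.30.

J = (0.00, 0.00) ✓; JD at 30.30° ✓; |JD| = 20.30 ✓; ∠JDL = 105.8° ✓; |DL| = 27.80 ✓; ∠DLA = 74.80° ✓; |LA| = 29.90 ✓; ∠LAW = 83.30° ✓; |AW| = 25.90 ✓; ∠(AW, WC) = 90.00° ✓; |WC| = 11.60 ✓; ∠(WC, CG) = 90.00° ✓; |CG| = 10.80 ✗.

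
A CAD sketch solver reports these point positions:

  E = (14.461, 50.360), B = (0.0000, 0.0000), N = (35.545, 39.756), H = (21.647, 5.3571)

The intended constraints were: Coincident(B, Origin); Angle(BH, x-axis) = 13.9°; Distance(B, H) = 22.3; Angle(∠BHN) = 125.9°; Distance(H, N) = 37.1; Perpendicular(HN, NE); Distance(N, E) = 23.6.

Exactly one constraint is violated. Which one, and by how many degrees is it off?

Perpendicular(HN, NE) — off by 4.70°.

B = (0.00, 0.00) ✓; BH at 13.90° ✓; |BH| = 22.30 ✓; ∠BHN = 125.9° ✓; |HN| = 37.10 ✓; ∠(HN, NE) = 85.30° ✗; |NE| = 23.60 ✓.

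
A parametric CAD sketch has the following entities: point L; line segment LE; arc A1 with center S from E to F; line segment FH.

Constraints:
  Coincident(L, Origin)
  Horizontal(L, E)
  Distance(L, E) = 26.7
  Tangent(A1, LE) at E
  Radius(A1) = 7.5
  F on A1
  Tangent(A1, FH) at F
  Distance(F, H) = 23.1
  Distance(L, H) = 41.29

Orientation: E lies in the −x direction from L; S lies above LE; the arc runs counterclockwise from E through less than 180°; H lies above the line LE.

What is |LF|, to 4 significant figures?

21.82

L is at the origin; LE is horizontal with |LE| = 26.7 and E on the −x side, so E = (-26.70, 0.000). A1 meets LE tangentially, so SE is at right angles to LE, so S = E + (0, 7.5) = (-26.70, 7.500). Since SF ⟂ FH (tangency), |SH| = √(7.5² + 23.1²) = 24.29 regardless of where F sits on A1. So H lies on both circle(L, 41.29) and circle(S, 24.29); the above-LE intersection is H = (-26.36, 31.78). F is the foot of the tangent from H: F = (-19.53, 9.715).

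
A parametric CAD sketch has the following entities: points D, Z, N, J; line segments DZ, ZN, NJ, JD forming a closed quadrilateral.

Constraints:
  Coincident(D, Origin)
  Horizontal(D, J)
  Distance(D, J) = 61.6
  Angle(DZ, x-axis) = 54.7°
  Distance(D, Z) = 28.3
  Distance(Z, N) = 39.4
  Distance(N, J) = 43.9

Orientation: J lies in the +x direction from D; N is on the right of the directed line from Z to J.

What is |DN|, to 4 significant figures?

26.23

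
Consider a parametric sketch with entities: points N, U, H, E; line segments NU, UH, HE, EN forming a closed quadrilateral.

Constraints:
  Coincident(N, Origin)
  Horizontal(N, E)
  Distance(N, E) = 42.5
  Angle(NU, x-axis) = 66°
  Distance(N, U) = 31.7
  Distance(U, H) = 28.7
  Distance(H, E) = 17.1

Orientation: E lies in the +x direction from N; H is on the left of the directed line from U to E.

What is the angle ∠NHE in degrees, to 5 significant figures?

79.070°

Checks: N.y = 0.00, E.y = 0.00 ✓; |UH| = 28.70 ✓; |HE| = 17.10 ✓.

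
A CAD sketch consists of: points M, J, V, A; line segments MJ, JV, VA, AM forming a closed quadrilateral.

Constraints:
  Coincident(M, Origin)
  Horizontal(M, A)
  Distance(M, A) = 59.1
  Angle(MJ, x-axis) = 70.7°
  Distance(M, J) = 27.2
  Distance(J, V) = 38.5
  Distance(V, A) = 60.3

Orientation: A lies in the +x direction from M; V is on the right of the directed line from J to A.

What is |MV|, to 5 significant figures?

11.754

Checks: |JV| = 38.50 ✓; |VA| = 60.30 ✓.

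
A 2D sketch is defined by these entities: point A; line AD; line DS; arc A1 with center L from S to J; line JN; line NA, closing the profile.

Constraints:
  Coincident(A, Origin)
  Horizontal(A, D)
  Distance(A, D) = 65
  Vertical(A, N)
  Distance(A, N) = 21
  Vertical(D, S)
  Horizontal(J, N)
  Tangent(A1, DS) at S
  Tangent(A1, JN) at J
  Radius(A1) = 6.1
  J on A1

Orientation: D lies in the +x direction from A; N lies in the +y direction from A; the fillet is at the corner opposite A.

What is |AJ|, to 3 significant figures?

62.5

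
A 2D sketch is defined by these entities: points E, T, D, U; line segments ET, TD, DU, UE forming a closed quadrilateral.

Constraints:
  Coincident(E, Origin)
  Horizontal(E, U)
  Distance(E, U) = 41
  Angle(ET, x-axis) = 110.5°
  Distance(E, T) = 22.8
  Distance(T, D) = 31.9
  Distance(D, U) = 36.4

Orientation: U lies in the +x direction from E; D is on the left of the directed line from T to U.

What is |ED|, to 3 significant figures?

38.4

E is at the origin; E and U share the same y with |EU| = 41.0 and U in +x, so U = (41.0, 0). ET runs at 110.5° with |ET| = 22.8, so T = (-7.98, 21.4). D is determined by |TD| = 31.9 and |DU| = 36.4 together: it lies at the intersection of circle(T, 31.9) and circle(U, 36.4). With |TU| = 53.4, the foot of the radical line on TU is 23.8 from T and the perpendicular offset is √(31.9² − 23.8²) = 21.2. Taking the left-of-TU solution: D = (22.3, 31.3).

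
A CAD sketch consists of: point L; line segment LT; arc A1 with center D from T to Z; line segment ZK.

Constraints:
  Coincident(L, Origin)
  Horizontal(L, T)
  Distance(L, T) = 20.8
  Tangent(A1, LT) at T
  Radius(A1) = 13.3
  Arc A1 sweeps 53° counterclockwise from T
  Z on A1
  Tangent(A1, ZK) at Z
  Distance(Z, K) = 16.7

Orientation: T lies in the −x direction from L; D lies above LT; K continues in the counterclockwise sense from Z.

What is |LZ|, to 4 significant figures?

11.47

L is at the origin; L and T share the same y with |LT| = 20.8 and T on the −x side, so T = (-20.80, 0.000). Tangency of A1 to LT means the radius DT is perpendicular to LT, so D = T + (0, 13.3) = (-20.80, 13.30). On A1, T sits at bearing -90° from D; a 53° counterclockwise sweep puts Z at bearing -37°, so Z = D + 13.3·(cos -37°, sin -37°) = (-10.18, 5.296). Then |LZ| = |Z − L| = 11.47.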